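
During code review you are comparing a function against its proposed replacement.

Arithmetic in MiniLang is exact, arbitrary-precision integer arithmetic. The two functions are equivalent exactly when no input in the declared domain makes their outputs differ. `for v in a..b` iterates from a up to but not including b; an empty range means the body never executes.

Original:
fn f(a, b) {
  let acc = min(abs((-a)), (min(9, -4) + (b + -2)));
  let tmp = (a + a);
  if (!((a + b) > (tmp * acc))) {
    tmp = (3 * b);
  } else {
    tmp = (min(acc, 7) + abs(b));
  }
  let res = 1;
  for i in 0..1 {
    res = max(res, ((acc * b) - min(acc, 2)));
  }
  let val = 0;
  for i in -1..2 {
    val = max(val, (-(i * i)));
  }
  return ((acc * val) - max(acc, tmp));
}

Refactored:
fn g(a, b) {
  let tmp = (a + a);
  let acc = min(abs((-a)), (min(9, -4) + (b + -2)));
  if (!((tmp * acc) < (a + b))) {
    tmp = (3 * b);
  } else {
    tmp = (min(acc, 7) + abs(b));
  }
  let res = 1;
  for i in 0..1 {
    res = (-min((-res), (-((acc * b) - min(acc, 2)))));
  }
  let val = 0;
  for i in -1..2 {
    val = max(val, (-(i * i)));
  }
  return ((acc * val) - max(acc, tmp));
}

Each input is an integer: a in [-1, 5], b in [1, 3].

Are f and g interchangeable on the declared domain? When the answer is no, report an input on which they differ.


Differences: min/max/abs usage differs; also comparison usage differs — yet all 21 inputs agree.
verdict: equivalent


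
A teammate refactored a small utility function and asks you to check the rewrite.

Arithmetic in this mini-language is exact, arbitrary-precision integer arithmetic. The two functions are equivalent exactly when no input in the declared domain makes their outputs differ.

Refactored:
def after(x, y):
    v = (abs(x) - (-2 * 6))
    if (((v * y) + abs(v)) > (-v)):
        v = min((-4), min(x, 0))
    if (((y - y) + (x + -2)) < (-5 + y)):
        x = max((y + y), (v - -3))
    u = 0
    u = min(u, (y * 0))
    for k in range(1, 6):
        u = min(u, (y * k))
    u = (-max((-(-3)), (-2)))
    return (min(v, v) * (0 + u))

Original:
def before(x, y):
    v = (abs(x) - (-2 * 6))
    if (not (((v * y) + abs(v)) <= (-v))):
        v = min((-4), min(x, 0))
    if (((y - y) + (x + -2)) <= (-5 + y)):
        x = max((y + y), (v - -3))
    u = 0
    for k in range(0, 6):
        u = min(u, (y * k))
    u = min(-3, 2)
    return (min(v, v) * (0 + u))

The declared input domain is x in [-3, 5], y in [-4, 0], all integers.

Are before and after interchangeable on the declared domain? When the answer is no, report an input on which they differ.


Equivalent. The edit looks behavioral (`(((y - y) + (x + -2)) <= (-5 + y))` became `(((y - y) + (x + -2)) < (-5 + y))`), but over these ranges it never changes the outcome.
An exhaustive pass over the 45 declared inputs shows identical outputs.
Spot check at x=4, y=-1 — before: v becomes 16; next (not (((v * y) + abs(v)) <= (-v))) evaluates to true; next v becomes -4; next (((y - y) + (x + -2)) <= (-5 + y)) evaluates to false; next u becomes 0; next at k=0:; next u becomes 0; next at k=1:; next u becomes -1; next at k=2:; next u becomes -2; next at k=3:; next u becomes -3; next at k=4:; next u becomes -4; next at k=5:; next u becomes -5; next u becomes -3; next final value 12. after: v becomes 16; next (((v * y) + abs(v)) > (-v)) evaluates to true; next v becomes -4; next (((y - y) + (x + -2)) < (-5 + y)) evaluates to false; next u becomes 0; next u becomes 0; next at k=1:; next u becomes -1; next at k=2:; next u becomes -2; next at k=3:; next u becomes -3; next at k=4:; next u becomes -4; next at k=5:; next u becomes -5; next u becomes -3; next final value 12. Both give 12.
verdict: equivalent


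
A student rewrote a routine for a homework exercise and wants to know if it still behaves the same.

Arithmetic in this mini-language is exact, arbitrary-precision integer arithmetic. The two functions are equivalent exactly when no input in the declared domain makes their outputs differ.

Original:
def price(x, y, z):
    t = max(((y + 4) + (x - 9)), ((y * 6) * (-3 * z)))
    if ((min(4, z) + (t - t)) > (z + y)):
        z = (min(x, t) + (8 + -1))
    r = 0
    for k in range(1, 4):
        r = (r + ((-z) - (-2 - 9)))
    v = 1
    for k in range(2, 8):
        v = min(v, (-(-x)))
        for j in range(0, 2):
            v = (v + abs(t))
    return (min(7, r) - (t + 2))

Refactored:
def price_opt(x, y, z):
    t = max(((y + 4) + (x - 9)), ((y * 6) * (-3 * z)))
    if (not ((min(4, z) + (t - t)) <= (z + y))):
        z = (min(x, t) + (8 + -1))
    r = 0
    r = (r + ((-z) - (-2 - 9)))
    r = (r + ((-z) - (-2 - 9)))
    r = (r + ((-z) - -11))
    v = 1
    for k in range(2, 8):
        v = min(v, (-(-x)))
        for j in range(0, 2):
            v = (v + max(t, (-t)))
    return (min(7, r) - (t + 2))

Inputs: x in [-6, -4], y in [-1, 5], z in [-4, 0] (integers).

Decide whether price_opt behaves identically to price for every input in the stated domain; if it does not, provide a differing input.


Differences: boolean connective usage differs, plus comparison usage differs, plus arithmetic usage differs, plus loop structure differs, plus statement counts differ, plus min/max/abs usage differs, plus constant usage differs — yet all 105 inputs agree.
verdict: equivalent


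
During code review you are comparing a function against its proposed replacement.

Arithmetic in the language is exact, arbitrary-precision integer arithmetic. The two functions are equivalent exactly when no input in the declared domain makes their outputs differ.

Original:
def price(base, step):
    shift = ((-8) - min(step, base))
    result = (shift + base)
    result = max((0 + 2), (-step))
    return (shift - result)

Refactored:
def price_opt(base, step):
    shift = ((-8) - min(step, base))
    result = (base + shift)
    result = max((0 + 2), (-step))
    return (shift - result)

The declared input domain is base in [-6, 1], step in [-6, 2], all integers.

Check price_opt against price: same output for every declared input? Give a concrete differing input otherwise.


The two versions differ — the changes include same computation, different form.
Tracing base=1, step=-2: price: shift := -6 | result := -5 | result := 2 | result -8 | price_opt: shift := -6 | result := -5 | result := 2 | result -8 — matching result -8.
Across all 72 domain points the two functions coincide.
verdict: equivalent


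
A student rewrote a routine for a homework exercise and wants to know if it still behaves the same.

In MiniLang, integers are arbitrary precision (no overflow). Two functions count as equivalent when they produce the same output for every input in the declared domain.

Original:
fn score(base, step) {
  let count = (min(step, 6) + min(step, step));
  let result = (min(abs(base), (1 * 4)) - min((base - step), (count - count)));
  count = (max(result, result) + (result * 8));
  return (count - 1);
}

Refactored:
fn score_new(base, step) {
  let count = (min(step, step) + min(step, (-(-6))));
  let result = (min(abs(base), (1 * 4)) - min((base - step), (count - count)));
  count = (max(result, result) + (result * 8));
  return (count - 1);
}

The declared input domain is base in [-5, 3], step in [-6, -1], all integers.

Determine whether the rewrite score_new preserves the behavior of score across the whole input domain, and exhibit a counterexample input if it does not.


This is a faithful refactor — same computation, different form, but the computed results match everywhere.
As a probe, take base=-3, step=-4: score runs count becomes -8; next result becomes 3; next count becomes 27; next final value 26; score_new runs count becomes -8; next result becomes 3; next count becomes 27; next final value 26; both end at 26.
Every one of the 54 inputs gives matching results.
verdict: equivalent


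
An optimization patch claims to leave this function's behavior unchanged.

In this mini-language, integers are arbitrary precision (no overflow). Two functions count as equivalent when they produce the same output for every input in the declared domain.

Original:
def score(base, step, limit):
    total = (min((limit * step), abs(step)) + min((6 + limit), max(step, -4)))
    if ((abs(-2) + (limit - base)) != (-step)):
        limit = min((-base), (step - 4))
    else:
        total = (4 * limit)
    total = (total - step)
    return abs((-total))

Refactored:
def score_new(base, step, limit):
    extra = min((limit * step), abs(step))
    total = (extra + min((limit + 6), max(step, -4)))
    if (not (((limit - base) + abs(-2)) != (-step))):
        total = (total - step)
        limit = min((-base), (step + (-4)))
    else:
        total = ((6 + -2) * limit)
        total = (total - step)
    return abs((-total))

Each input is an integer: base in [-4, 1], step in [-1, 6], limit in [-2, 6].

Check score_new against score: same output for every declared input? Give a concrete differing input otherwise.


base=-4, step=-1, limit=-2 yields 1 from score but 7 from score_new.
verdict: not equivalent; witness: base=-4, step=-1, limit=-2


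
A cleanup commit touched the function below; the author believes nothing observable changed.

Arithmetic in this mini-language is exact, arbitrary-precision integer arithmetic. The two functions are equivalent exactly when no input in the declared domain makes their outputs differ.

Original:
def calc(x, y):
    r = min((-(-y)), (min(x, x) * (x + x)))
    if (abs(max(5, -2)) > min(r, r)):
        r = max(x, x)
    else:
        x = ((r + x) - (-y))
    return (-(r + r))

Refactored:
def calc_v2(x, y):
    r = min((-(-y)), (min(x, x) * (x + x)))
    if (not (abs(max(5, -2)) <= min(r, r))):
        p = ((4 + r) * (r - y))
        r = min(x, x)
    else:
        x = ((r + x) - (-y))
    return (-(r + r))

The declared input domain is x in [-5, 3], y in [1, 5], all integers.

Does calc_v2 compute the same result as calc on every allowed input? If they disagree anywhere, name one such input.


The one real change (`max(x, x)` became `min(x, x)`) has no effect anywhere in the declared ranges.
Tracing x=-3, y=4: calc: r=4, then (abs(max(5, -2)) > min(r, r)) is true, then r=-3, then returns 6 | calc_v2: r=4, then (not (abs(max(5, -2)) <= min(r, r))) is true, then p=0, then r=-3, then returns 6 — matching result 6.
Sweeping the whole domain (45 inputs) finds no disagreement.
verdict: equivalent


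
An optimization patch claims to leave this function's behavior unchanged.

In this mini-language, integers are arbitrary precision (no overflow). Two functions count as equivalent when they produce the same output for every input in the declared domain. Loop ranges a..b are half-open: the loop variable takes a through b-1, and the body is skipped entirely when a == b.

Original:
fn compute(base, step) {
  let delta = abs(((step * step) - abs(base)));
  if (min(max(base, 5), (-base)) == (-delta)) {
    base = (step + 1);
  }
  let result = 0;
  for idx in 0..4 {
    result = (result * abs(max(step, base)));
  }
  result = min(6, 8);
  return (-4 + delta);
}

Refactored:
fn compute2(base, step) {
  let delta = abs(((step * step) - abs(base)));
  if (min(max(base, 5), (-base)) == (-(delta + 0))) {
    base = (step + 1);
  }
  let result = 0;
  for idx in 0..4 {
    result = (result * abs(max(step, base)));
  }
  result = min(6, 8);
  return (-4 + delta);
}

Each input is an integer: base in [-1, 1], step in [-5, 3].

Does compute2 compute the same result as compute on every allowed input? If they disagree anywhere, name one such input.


Side by side, the visible changes include: constant usage differs, arithmetic usage differs.
Spot check at base=0, step=-5 — compute: delta=25, then (min(max(base, 5), (-base)) == (-delta)) is false, then result=0, then (idx=0), then result=0, then (idx=1), then result=0, then (idx=2), then result=0, then (idx=3), then result=0, then result=6, then returns 21. compute2: delta=25, then (min(max(base, 5), (-base)) == (-(delta + 0))) is false, then result=0, then (idx=0), then result=0, then (idx=1), then result=0, then (idx=2), then result=0, then (idx=3), then result=0, then result=6, then returns 21. Both give 21.
Checked all 27 inputs in the declared domain: the outputs agree on every one.
verdict: equivalent


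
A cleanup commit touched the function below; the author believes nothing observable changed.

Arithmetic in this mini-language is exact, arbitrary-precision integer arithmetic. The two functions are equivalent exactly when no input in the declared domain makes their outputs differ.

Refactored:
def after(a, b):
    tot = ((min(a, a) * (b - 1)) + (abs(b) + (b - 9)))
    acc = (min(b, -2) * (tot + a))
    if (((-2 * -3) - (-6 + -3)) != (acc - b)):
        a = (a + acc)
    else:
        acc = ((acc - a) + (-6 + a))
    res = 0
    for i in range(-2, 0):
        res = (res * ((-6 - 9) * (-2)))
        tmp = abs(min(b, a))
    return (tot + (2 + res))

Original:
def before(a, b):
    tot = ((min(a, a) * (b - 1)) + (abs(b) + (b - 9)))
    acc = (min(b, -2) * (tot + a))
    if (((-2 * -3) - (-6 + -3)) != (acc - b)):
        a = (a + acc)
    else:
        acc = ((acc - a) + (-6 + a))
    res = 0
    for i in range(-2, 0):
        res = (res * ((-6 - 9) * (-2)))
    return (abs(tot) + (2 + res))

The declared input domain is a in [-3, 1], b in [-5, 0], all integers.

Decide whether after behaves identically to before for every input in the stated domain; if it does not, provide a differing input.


Input a=-3, b=-1: 5 from before versus -1 from after.
verdict: not equivalent; witness: a=-3, b=-1


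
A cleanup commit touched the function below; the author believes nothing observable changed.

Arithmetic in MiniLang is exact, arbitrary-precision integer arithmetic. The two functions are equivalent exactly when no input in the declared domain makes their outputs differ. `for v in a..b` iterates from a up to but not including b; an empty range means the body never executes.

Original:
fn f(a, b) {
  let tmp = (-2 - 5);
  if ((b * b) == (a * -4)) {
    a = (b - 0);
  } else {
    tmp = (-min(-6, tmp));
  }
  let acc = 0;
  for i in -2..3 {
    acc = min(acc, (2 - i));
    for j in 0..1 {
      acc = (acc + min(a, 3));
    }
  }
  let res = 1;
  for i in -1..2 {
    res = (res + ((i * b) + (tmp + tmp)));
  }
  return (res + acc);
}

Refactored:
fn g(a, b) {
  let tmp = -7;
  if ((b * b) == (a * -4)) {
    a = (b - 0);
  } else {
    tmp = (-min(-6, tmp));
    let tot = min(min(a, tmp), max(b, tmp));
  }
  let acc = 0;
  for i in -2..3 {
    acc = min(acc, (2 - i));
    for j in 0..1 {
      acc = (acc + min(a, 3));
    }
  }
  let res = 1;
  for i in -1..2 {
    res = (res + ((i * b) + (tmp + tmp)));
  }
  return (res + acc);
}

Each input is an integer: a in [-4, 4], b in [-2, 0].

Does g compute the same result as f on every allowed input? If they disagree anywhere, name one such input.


The two versions differ — the changes include min/max/abs usage differs, plus statement counts differ, plus local variable names differ, plus arithmetic usage differs, plus constant usage differs.
Spot check at a=-2, b=-2 — f: tmp := -7 | ((b * b) == (a * -4)): false | tmp := 7 | acc := 0 | iter i=-2: | acc := 0 | iter j=0: | acc := -2 | iter i=-1: | acc := -2 | iter j=0: | acc := -4 | iter i=0: | acc := -4 | iter j=0: | acc := -6 | iter i=1: | acc := -6 | iter j=0: | acc := -8 | iter i=2: | acc := -8 | iter j=0: | acc := -10 | res := 1 | iter i=-1: | res := 17 | iter i=0: | res := 31 | iter i=1: | res := 43 | result 33. g: tmp := -7 | ((b * b) == (a * -4)): false | tmp := 7 | tot := -2 | acc := 0 | iter i=-2: | acc := 0 | iter j=0: | acc := -2 | iter i=-1: | acc := -2 | iter j=0: | acc := -4 | iter i=0: | acc := -4 | iter j=0: | acc := -6 | iter i=1: | acc := -6 | iter j=0: | acc := -8 | iter i=2: | acc := -8 | iter j=0: | acc := -10 | res := 1 | iter i=-1: | res := 17 | iter i=0: | res := 31 | iter i=1: | res := 43 | result 33. Both give 33.
Every one of the 27 inputs gives matching results.
verdict: equivalent


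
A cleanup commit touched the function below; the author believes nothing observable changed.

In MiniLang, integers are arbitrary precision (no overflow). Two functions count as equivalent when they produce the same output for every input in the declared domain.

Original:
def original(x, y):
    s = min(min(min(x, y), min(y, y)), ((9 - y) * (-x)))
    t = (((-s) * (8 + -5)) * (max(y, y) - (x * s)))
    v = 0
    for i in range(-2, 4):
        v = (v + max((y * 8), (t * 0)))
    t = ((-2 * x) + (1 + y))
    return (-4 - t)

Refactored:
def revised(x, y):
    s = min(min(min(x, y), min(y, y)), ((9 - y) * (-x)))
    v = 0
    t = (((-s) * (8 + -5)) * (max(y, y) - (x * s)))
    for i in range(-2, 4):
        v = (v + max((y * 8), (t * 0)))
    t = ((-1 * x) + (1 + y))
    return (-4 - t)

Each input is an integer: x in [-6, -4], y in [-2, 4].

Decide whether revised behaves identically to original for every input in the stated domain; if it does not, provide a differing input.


On input x=-6, y=-2, original returns -15 while revised returns -9.
verdict: not equivalent; witness: x=-6, y=-2


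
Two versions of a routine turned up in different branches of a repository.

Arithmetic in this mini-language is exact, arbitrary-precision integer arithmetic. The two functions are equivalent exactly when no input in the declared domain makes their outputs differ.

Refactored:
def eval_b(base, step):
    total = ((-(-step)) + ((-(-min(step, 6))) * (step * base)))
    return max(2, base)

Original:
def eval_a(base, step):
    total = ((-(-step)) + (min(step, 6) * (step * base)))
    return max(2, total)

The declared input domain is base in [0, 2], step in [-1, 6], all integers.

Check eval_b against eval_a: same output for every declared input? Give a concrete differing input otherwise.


Run the pair on base=0, step=3.
eval_a: total := 3 | result 3
eval_b: total := 3 | result 2
3 vs 2 — the two versions disagree here.
verdict: not equivalent; witness: base=0, step=3


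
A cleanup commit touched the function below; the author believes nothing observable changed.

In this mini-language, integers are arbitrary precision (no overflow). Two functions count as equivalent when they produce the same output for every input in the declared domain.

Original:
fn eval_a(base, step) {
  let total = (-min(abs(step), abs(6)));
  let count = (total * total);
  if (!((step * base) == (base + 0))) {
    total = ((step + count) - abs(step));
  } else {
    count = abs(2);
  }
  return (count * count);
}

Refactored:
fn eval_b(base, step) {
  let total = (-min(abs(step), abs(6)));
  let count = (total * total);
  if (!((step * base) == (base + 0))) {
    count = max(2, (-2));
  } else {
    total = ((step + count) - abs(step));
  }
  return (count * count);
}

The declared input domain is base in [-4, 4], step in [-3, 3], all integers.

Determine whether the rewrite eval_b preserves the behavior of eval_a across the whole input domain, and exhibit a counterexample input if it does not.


At base=-4, step=-3: eval_a gives 81, eval_b gives 4.
verdict: not equivalent; witness: base=-4, step=-3


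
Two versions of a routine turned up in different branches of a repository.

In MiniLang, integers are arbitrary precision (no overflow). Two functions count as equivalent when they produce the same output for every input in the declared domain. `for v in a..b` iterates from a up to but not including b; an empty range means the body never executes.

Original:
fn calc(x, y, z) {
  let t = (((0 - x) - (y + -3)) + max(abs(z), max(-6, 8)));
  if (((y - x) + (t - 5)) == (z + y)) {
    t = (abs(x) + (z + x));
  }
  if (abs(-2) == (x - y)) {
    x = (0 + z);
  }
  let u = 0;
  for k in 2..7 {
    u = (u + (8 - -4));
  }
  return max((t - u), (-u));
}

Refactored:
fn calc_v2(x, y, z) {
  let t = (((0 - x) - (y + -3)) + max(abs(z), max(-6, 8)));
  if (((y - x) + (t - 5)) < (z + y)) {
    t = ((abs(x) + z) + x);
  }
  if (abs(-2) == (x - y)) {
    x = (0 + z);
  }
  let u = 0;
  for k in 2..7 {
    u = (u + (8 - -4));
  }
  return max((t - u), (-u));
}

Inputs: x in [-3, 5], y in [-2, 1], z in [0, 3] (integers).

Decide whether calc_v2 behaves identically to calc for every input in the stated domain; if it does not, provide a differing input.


These are not equivalent — on x=1, y=1, z=3 the outputs split (-55 vs -51).
calc: t := 9 | (((y - x) + (t - 5)) == (z + y)): true | t := 5 | (abs(-2) == (x - y)): false | u := 0 | iter k=2: | u := 12 | iter k=3: | u := 24 | iter k=4: | u := 36 | iter k=5: | u := 48 | iter k=6: | u := 60 | result -55
calc_v2: t := 9 | (((y - x) + (t - 5)) < (z + y)): false | (abs(-2) == (x - y)): false | u := 0 | iter k=2: | u := 12 | iter k=3: | u := 24 | iter k=4: | u := 36 | iter k=5: | u := 48 | iter k=6: | u := 60 | result -51
verdict: not equivalent; witness: x=1, y=1, z=3


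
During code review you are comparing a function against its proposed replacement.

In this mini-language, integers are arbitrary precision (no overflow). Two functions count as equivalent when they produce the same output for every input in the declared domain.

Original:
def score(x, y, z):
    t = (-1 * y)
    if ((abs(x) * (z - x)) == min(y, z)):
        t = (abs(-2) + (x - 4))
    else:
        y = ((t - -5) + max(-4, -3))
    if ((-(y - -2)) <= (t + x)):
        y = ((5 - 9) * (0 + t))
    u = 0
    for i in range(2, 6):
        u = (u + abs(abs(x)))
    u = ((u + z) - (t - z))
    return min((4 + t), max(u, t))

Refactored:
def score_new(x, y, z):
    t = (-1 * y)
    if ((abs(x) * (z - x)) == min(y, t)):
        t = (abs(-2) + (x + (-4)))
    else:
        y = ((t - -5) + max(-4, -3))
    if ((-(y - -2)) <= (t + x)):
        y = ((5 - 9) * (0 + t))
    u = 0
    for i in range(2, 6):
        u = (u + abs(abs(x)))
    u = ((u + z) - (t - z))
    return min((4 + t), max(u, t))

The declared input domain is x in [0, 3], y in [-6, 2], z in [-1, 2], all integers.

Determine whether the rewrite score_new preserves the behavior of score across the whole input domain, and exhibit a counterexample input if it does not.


On input x=0, y=1, z=0, score returns 2 while score_new returns 1.
verdict: not equivalent; witness: x=0, y=1, z=0


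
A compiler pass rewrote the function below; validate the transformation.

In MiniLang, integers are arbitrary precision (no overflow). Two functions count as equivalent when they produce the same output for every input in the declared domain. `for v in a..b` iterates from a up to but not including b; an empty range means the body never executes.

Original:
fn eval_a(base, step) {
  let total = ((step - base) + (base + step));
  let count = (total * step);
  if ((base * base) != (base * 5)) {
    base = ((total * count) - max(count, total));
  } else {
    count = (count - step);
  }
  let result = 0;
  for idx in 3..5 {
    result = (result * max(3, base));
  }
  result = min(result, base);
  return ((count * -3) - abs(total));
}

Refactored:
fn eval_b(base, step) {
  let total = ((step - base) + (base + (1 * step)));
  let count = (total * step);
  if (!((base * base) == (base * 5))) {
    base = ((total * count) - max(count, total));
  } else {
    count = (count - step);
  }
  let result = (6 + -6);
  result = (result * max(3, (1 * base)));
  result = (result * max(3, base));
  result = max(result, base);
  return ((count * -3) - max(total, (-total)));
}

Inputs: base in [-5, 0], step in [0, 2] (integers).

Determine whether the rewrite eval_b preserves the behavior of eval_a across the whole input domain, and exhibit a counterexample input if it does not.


The suspicious edit (`min(result, base)` became `max(result, base)`) never changes the result for any input inside the declared domain.
Tracing base=-2, step=1: eval_a: total = 2; count = 2; ((base * base) != (base * 5)) -> true; base = 2; result = 0; [idx=3]; result = 0; [idx=4]; result = 0; result = 0; return -8 | eval_b: total = 2; count = 2; (!((base * base) == (base * 5))) -> true; base = 2; result = 0; result = 0; result = 0; result = 2; return -8 — matching result -8.
An exhaustive pass over the 18 declared inputs shows identical outputs.
verdict: equivalent


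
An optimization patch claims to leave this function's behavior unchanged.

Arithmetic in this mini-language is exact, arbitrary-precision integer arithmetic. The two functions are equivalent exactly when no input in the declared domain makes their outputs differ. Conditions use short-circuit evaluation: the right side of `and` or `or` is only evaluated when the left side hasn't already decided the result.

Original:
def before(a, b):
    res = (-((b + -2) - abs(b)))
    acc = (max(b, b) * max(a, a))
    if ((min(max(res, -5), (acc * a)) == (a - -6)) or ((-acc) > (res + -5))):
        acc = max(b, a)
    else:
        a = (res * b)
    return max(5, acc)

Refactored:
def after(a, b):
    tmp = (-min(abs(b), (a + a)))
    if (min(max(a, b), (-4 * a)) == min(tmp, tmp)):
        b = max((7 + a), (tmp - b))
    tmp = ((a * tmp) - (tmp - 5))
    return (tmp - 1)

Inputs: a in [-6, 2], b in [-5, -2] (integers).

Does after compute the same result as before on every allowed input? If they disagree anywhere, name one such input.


Consider the input a=-6, b=-5.
before: res becomes 12; next acc becomes 30; next ((min(max(res, -5), (acc * a)) == (a - -6)) or ((-acc) > (res + -5))) evaluates to false; next a becomes -60; next final value 30
after: tmp becomes 12; next (min(max(a, b), (-4 * a)) == min(tmp, tmp)) evaluates to false; next tmp becomes -79; next final value -80
30 vs -80 — the two versions disagree here.
verdict: not equivalent; witness: a=-6, b=-5


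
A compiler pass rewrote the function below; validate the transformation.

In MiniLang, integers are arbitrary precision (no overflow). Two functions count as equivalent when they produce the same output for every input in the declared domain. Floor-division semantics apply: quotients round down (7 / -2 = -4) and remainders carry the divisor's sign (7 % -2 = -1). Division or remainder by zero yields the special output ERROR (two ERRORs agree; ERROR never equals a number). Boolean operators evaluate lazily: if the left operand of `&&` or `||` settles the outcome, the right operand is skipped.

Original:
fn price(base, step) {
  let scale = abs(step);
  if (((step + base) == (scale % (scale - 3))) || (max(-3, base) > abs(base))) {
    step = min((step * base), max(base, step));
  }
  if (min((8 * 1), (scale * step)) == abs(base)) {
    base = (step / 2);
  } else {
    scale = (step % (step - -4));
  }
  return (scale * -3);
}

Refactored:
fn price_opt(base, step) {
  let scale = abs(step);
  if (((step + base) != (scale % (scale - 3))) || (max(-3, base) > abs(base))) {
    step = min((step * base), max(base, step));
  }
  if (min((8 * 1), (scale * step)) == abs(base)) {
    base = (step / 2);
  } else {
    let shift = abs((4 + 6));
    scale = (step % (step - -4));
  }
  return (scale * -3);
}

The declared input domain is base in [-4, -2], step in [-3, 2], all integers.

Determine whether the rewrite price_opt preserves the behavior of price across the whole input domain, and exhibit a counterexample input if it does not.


base=-4, step=1 yields -3 from price but ERROR from price_opt.
verdict: not equivalent; witness: base=-4, step=1


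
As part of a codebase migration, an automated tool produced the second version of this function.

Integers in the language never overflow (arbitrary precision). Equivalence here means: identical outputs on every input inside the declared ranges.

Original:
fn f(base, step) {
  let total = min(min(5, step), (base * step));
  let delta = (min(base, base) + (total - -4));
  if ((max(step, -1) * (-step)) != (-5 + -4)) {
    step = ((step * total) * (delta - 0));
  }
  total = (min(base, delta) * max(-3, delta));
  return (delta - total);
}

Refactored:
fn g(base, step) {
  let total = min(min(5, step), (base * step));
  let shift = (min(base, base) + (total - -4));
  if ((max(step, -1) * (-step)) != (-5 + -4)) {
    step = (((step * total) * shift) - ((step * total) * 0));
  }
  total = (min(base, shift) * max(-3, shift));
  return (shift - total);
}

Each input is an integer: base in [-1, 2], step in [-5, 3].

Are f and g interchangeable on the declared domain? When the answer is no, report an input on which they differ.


Equivalent — the differences include local variable names differ, arithmetic usage differs, yet no declared input distinguishes the two.
As a probe, take base=0, step=-3: f runs total=-3, then delta=1, then ((max(step, -1) * (-step)) != (-5 + -4)) is true, then step=9, then total=0, then returns 1; g runs total=-3, then shift=1, then ((max(step, -1) * (-step)) != (-5 + -4)) is true, then step=9, then total=0, then returns 1; both end at 1.
Checked all 36 inputs in the declared domain: the outputs agree on every one.
verdict: equivalent


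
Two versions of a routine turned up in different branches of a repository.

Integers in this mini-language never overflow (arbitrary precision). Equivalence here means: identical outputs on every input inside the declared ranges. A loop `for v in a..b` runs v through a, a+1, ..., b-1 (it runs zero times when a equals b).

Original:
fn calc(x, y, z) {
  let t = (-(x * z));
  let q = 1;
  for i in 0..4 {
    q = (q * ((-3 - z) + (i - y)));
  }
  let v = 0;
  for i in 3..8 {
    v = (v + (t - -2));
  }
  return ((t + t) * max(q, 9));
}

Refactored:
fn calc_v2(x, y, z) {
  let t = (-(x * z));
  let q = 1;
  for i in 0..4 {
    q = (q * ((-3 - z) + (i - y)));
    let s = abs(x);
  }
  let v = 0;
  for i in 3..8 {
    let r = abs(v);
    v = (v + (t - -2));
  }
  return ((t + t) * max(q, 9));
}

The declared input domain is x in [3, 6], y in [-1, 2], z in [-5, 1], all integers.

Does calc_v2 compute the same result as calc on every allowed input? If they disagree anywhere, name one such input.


Differences: local variable names differ, and min/max/abs usage differs, and statement counts differ — yet all 112 inputs agree.
verdict: equivalent


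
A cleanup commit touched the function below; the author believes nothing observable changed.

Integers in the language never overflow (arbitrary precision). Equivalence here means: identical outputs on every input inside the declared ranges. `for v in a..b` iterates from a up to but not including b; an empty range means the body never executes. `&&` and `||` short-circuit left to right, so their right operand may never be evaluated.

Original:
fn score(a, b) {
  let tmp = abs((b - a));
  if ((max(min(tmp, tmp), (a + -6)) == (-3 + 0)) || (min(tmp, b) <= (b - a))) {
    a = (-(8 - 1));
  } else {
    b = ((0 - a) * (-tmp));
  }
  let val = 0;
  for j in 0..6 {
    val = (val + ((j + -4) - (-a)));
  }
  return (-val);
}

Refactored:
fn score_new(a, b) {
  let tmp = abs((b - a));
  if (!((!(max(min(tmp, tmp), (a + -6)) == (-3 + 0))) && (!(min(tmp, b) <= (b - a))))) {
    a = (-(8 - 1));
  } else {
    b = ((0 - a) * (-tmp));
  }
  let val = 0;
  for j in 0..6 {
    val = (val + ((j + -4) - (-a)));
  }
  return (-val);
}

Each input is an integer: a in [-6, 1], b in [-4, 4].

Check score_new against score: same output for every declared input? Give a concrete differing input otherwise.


Comparing the listings, the differences include: boolean connective usage differs.
As a probe, take a=-2, b=2: score runs tmp=4, then ((max(min(tmp, tmp), (a + -6)) == (-3 + 0)) || (min(tmp, b) <= (b - a))) is true, then a=-7, then val=0, then (j=0), then val=-11, then (j=1), then val=-21, then (j=2), then val=-30, then (j=3), then val=-38, then (j=4), then val=-45, then (j=5), then val=-51, then returns 51; score_new runs tmp=4, then (!((!(max(min(tmp, tmp), (a + -6)) == (-3 + 0))) && (!(min(tmp, b) <= (b - a))))) is true, then a=-7, then val=0, then (j=0), then val=-11, then (j=1), then val=-21, then (j=2), then val=-30, then (j=3), then val=-38, then (j=4), then val=-45, then (j=5), then val=-51, then returns 51; both end at 51.
Checked all 72 inputs in the declared domain: the outputs agree on every one.
verdict: equivalent


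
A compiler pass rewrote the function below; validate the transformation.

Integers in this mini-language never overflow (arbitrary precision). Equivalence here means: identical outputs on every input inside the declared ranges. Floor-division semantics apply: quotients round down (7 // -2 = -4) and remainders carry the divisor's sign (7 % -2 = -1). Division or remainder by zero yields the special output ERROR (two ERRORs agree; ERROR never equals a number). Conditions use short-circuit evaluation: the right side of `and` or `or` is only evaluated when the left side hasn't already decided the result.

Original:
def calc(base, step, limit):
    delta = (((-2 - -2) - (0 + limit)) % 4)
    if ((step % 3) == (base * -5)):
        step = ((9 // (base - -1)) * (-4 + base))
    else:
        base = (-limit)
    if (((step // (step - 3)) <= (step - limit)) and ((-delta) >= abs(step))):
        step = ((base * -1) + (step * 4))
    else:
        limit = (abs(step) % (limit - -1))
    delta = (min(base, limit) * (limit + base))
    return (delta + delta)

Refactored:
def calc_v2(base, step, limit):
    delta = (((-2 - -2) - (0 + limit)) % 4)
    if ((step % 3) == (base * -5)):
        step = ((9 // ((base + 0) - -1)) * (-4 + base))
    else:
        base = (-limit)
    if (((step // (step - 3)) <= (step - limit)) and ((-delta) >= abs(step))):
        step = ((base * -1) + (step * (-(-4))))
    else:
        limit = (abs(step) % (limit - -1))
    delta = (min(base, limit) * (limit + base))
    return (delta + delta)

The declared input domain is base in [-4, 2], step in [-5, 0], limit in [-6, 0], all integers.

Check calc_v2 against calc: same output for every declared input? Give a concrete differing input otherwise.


Equivalent — the differences include arithmetic usage differs; constant usage differs, yet no declared input distinguishes the two.
As a probe, take base=-2, step=0, limit=-3: calc runs delta := 3 | ((step % 3) == (base * -5)): false | base := 3 | (((step // (step - 3)) <= (step - limit)) and ((-delta) >= abs(step))): false | limit := 0 | delta := 0 | result 0; calc_v2 runs delta := 3 | ((step % 3) == (base * -5)): false | base := 3 | (((step // (step - 3)) <= (step - limit)) and ((-delta) >= abs(step))): false | limit := 0 | delta := 0 | result 0; both end at 0.
An exhaustive pass over the 294 declared inputs shows identical outputs.
verdict: equivalent


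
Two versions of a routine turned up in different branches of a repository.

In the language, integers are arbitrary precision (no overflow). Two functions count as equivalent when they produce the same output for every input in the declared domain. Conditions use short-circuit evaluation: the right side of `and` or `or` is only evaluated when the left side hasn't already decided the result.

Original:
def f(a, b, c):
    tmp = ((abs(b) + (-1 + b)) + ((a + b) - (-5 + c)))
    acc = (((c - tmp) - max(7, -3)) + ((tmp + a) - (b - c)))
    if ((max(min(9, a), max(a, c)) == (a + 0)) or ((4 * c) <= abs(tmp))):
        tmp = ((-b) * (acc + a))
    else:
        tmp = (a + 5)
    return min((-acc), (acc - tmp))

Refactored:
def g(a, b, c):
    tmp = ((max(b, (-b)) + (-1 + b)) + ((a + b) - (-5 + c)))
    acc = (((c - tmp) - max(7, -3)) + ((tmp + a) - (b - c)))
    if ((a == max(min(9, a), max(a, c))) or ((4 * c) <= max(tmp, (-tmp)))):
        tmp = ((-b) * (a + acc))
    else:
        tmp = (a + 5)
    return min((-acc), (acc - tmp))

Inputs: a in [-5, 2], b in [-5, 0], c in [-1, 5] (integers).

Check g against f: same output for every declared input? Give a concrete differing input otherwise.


Comparing the listings, the differences include: min/max/abs usage differs, plus constant usage differs, plus arithmetic usage differs.
Spot check at a=-1, b=-4, c=4 — f: tmp = -5; acc = 4; ((max(min(9, a), max(a, c)) == (a + 0)) or ((4 * c) <= abs(tmp))) -> false; tmp = 4; return -4. g: tmp = -5; acc = 4; ((a == max(min(9, a), max(a, c))) or ((4 * c) <= max(tmp, (-tmp)))) -> false; tmp = 4; return -4. Both give -4.
An exhaustive pass over the 336 declared inputs shows identical outputs.
verdict: equivalent


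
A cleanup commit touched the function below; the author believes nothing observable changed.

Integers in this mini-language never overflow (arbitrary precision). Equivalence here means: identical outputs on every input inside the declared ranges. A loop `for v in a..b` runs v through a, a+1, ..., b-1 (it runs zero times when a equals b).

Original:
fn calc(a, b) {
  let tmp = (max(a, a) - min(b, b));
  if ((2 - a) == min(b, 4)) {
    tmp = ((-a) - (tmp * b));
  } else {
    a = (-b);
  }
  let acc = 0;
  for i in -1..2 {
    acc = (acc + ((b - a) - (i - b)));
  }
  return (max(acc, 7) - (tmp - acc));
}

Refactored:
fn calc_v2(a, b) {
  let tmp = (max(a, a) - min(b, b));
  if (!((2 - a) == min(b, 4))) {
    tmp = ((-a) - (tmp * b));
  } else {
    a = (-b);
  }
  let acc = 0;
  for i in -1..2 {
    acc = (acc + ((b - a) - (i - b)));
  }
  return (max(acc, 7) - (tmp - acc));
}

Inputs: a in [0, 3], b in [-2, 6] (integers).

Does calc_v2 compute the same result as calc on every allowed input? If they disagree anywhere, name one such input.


On input a=0, b=-2, calc returns -13 while calc_v2 returns -9.
verdict: not equivalent; witness: a=0, b=-2


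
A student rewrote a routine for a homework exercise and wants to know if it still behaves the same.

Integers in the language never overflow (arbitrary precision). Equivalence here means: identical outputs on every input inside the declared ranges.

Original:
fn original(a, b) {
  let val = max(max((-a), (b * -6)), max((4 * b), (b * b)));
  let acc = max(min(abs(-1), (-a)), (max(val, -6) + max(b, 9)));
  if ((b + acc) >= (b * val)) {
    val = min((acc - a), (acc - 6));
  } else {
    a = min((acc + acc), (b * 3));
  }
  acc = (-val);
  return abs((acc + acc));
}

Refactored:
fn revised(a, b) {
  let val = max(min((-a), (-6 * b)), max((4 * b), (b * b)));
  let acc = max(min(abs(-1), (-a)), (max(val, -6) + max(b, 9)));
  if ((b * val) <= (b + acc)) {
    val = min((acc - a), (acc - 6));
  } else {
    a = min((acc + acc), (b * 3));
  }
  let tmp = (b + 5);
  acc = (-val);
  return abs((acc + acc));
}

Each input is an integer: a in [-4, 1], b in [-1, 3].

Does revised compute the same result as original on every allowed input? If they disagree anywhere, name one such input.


There is a counterexample at a=-4, b=-1: 18 on one side, 14 on the other.
original: val becomes 6; next acc becomes 15; next ((b + acc) >= (b * val)) evaluates to true; next val becomes 9; next acc becomes -9; next final value 18
revised: val becomes 4; next acc becomes 13; next ((b * val) <= (b + acc)) evaluates to true; next val becomes 7; next tmp becomes 4; next acc becomes -7; next final value 14
verdict: not equivalent; witness: a=-4, b=-1


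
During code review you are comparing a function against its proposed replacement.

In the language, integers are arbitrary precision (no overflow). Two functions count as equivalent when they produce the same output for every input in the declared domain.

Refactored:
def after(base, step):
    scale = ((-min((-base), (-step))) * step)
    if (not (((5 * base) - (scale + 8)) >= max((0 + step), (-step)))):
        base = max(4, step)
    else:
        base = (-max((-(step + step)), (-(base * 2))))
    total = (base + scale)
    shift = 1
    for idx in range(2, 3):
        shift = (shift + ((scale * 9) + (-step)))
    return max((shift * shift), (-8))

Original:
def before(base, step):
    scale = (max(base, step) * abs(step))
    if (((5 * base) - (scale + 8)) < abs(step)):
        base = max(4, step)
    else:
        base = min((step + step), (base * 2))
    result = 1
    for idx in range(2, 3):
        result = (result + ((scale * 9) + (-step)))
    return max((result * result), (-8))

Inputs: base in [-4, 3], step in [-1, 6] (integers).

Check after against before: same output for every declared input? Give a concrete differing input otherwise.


The rewrite breaks on base=-4, step=-1, where the results are 49 and 121.
before: scale = -1; (((5 * base) - (scale + 8)) < abs(step)) -> true; base = 4; result = 1; [idx=2]; result = -7; return 49
after: scale = 1; (not (((5 * base) - (scale + 8)) >= max((0 + step), (-step)))) -> true; base = 4; total = 5; shift = 1; [idx=2]; shift = 11; return 121
verdict: not equivalent; witness: base=-4, step=-1
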